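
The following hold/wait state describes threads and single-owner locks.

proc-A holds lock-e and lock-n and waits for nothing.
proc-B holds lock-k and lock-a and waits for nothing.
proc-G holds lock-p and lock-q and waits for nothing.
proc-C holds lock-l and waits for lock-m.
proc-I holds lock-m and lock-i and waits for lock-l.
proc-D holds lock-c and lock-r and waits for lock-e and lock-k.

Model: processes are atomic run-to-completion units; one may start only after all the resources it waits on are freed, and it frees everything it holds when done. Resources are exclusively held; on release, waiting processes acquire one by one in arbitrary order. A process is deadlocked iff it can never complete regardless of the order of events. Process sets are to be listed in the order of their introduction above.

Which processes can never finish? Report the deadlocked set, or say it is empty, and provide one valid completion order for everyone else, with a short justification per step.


The deadlocked set is proc-C and proc-I.
Key observation: nobody on the ring proc-C -> proc-I -> proc-C can start until another member finishes, which never happens; no other process is dragged down with it.
The rest can finish in the order proc-G, proc-A, proc-B, proc-D.
Verifying each step:
  run proc-G (it waits on nothing); releases lock-p and lock-q
  run proc-A (it waits on nothing); releases lock-e and lock-n
  run proc-B (it waits on nothing); releases lock-k and lock-a
  proc-D: everything it awaited (lock-e and lock-k) is free; runs, freeing lock-c and lock-r


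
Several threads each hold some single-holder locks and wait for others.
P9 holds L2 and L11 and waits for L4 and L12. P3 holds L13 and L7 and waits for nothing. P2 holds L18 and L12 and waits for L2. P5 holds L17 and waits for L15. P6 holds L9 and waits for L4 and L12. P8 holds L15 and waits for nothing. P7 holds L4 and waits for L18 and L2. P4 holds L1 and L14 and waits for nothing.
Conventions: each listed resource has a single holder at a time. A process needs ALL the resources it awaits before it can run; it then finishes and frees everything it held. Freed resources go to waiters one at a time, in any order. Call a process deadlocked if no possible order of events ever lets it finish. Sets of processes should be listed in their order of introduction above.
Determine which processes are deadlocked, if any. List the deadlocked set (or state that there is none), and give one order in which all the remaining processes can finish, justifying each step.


Deadlocked set: P9, P2, P6 and P7.
Key observation: the loop P9 -> P2 -> P9 blocks itself forever; P7 is caught in further circular waits and P6 waits into the deadlock from upstream.
A valid finishing order for the others: P3, P8, P5, P4.
Step-by-step check:
  P3: no waits; runs immediately, freeing L13 and L7
  P8: no waits; runs immediately, freeing L15
  P5: everything it awaited (L15) is free; runs, freeing L17
  P4: no waits; runs immediately, freeing L1 and L14


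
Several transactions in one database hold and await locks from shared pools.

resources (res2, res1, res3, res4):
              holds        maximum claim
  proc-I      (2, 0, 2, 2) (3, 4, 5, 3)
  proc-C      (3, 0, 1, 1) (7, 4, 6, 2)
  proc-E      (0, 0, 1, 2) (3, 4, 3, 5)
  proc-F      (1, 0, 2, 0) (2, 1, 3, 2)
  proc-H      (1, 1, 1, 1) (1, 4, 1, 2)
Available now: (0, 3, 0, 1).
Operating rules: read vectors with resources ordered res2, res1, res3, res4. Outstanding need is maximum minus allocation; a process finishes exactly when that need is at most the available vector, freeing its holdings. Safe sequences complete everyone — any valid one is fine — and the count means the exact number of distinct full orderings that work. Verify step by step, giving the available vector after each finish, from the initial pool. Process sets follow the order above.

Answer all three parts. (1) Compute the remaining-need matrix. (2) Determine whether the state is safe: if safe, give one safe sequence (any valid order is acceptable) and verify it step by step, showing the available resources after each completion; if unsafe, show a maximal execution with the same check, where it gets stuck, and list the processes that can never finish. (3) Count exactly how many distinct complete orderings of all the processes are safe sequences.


(1) Need matrix, components ordered res2, res1, res3, res4:
  proc-I: (1, 4, 3, 1)
  proc-C: (4, 4, 5, 1)
  proc-E: (3, 4, 2, 3)
  proc-F: (1, 1, 1, 2)
  proc-H: (0, 3, 0, 1)
(2) SAFE — a valid safe sequence is proc-H, proc-F, proc-I, proc-E, proc-C.
Key observation: at proc-H the run first touches a limit — (0, 3, 0, 1) against (0, 3, 0, 1), exact on a resource it actually requests.
Walking it through:
  pool = (0, 3, 0, 1)
  proc-H: need (0, 3, 0, 1) fits (0, 3, 0, 1); releases (1, 1, 1, 1), pool now (1, 4, 1, 2)
  proc-F: need (1, 1, 1, 2) fits (1, 4, 1, 2); releases (1, 0, 2, 0), pool now (2, 4, 3, 2)
  proc-I: need (1, 4, 3, 1) fits (2, 4, 3, 2); releases (2, 0, 2, 2), pool now (4, 4, 5, 4)
  proc-E: need (3, 4, 2, 3) fits (4, 4, 5, 4); releases (0, 0, 1, 2), pool now (4, 4, 6, 6)
  proc-C: need (4, 4, 5, 1) fits (4, 4, 6, 6); releases (3, 0, 1, 1), pool now (7, 4, 7, 7)
(3) Precisely 2 of the possible complete orderings are safe sequences.


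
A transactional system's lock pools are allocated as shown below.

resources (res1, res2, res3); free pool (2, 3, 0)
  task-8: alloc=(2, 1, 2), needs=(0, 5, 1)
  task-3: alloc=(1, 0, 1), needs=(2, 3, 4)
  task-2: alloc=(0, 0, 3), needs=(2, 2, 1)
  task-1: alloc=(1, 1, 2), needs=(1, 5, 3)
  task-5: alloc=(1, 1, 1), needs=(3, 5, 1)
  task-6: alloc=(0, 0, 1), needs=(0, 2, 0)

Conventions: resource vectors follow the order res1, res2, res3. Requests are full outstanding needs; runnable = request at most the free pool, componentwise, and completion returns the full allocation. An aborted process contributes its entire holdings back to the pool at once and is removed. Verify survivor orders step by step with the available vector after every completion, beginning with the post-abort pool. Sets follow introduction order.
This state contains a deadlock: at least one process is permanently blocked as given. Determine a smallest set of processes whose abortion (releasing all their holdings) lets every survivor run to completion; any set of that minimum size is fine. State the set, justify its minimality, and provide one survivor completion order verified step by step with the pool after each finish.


Abort task-8 and task-1.
Key observation: aborting task-8 and task-1 returns (3, 2, 4), and task-5 — hopeless before — runs at step 2 with the returned capacity in the pool.
No one abort is enough; case by case: task-8 alone leaves task-1 blocked (short on res2); task-3 alone leaves task-8 blocked (short on res2); task-2 alone leaves task-8 blocked (short on res2); task-1 alone leaves task-8 blocked (short on res2); task-5 alone leaves task-8 blocked (short on res2); task-6 alone leaves task-8 blocked (short on res2).
The survivors complete as task-3, task-5, task-2, task-6. Step-by-step check (starting from the post-abort pool):
  pool = (5, 5, 4)
  run task-3 (needs (2, 3, 4), free (5, 5, 4)); after release of (1, 0, 1) the pool is (6, 5, 5)
  run task-5 (needs (3, 5, 1), free (6, 5, 5)); after release of (1, 1, 1) the pool is (7, 6, 6)
  run task-2 (needs (2, 2, 1), free (7, 6, 6)); after release of (0, 0, 3) the pool is (7, 6, 9)
  run task-6 (needs (0, 2, 0), free (7, 6, 9)); after release of (0, 0, 1) the pool is (7, 6, 10)


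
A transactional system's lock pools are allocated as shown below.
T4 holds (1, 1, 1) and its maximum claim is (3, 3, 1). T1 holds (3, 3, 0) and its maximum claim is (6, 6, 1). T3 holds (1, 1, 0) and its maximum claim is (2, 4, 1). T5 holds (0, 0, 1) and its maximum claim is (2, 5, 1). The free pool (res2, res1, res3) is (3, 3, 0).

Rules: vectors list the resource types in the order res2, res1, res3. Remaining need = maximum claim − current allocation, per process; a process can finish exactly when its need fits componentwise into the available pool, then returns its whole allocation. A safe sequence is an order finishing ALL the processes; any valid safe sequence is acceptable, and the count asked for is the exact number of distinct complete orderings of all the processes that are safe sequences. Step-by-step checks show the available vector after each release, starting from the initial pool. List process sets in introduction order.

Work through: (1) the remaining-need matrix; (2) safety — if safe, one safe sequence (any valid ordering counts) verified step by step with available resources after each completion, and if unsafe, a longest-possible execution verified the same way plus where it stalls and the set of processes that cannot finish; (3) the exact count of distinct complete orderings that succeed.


(1) Need matrix, components ordered res2, res1, res3:
  T4: (2, 2, 0)
  T1: (3, 3, 1)
  T3: (1, 3, 1)
  T5: (2, 5, 0)
(2) SAFE. One safe sequence: T4, T1, T3, T5.
Key observation: reading the order forward, T1 is the first process whose need (3, 3, 1) meets the free pool (4, 4, 1) exactly on a resource it requests.
Step-by-step check:
  pool = (3, 3, 0)
  run T4 (needs (2, 2, 0), free (3, 3, 0)); after release of (1, 1, 1) the pool is (4, 4, 1)
  run T1 (needs (3, 3, 1), free (4, 4, 1)); after release of (3, 3, 0) the pool is (7, 7, 1)
  run T3 (needs (1, 3, 1), free (7, 7, 1)); after release of (1, 1, 0) the pool is (8, 8, 1)
  run T5 (needs (2, 5, 0), free (8, 8, 1)); after release of (0, 0, 1) the pool is (8, 8, 2)
(3) Precisely 4 of the possible complete orderings are safe sequences.


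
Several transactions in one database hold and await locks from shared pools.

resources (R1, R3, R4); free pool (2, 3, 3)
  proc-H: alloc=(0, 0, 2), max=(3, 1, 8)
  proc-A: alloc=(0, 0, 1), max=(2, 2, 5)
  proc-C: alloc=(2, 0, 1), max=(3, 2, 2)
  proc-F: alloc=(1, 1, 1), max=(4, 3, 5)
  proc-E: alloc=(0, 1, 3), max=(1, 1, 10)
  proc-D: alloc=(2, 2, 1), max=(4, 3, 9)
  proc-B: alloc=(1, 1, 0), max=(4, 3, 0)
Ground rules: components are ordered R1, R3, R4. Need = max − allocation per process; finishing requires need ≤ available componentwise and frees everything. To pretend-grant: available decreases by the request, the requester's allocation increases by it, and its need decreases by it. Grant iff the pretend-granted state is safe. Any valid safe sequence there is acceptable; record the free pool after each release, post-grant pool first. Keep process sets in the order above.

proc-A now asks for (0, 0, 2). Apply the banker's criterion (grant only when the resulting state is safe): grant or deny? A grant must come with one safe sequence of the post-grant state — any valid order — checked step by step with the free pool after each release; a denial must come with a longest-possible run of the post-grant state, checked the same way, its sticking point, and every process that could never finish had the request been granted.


GRANT — the state after the grant stays safe, e.g. via proc-C, proc-A, proc-F, proc-H, proc-B, proc-D, proc-E.
Key observation: after the grant the pool drops to (2, 3, 1), which still lets proc-C finish first and unwind the rest.
Check on the post-grant state, step by step:
  pool = (2, 3, 1)
  run proc-C (needs (1, 2, 1), free (2, 3, 1)); after release of (2, 0, 1) the pool is (4, 3, 2)
  run proc-A (needs (2, 2, 2), free (4, 3, 2)); after release of (0, 0, 3) the pool is (4, 3, 5)
  run proc-F (needs (3, 2, 4), free (4, 3, 5)); after release of (1, 1, 1) the pool is (5, 4, 6)
  run proc-H (needs (3, 1, 6), free (5, 4, 6)); after release of (0, 0, 2) the pool is (5, 4, 8)
  run proc-B (needs (3, 2, 0), free (5, 4, 8)); after release of (1, 1, 0) the pool is (6, 5, 8)
  run proc-D (needs (2, 1, 8), free (6, 5, 8)); after release of (2, 2, 1) the pool is (8, 7, 9)
  run proc-E (needs (1, 0, 7), free (8, 7, 9)); after release of (0, 1, 3) the pool is (8, 8, 12)


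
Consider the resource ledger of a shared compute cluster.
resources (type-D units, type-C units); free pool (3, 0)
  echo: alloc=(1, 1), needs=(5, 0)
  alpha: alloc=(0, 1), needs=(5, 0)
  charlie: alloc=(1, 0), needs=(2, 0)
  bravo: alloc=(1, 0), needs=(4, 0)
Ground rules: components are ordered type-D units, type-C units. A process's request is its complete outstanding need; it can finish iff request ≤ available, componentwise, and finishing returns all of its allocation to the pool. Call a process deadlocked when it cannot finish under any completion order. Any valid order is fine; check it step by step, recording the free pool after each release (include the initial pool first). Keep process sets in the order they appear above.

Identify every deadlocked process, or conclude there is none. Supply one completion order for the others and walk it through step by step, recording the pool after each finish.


The deadlocked set is empty.
Key observation: charlie fits the free pool immediately, and its release cascades until everyone finishes.
The rest can finish in the order charlie, bravo, alpha, echo. Step-by-step check:
  pool = (3, 0)
  charlie: need (2, 0) fits (3, 0); releases (1, 0), pool now (4, 0)
  bravo: need (4, 0) fits (4, 0); releases (1, 0), pool now (5, 0)
  alpha: need (5, 0) fits (5, 0); releases (0, 1), pool now (5, 1)
  echo: need (5, 0) fits (5, 1); releases (1, 1), pool now (6, 2)


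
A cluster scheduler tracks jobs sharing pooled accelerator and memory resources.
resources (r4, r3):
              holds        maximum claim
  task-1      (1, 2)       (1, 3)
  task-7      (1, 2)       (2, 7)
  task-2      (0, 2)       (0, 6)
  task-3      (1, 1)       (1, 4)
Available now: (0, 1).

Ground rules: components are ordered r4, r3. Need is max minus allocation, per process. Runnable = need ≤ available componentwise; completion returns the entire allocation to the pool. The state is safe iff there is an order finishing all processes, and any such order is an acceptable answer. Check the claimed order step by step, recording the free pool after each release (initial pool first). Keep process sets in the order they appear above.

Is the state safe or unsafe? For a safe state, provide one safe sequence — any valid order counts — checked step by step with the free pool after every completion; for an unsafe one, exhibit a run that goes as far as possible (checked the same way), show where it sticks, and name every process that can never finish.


SAFE. One safe sequence: task-1, task-3, task-2, task-7.
Key observation: the first exact fit in this order is task-1 — it needs (0, 1) with (0, 1) free, meeting a requested resource to the last unit.
Step-by-step check:
  pool = (0, 1)
  run task-1 (needs (0, 1), free (0, 1)); after release of (1, 2) the pool is (1, 3)
  run task-3 (needs (0, 3), free (1, 3)); after release of (1, 1) the pool is (2, 4)
  run task-2 (needs (0, 4), free (2, 4)); after release of (0, 2) the pool is (2, 6)
  run task-7 (needs (1, 5), free (2, 6)); after release of (1, 2) the pool is (3, 8)


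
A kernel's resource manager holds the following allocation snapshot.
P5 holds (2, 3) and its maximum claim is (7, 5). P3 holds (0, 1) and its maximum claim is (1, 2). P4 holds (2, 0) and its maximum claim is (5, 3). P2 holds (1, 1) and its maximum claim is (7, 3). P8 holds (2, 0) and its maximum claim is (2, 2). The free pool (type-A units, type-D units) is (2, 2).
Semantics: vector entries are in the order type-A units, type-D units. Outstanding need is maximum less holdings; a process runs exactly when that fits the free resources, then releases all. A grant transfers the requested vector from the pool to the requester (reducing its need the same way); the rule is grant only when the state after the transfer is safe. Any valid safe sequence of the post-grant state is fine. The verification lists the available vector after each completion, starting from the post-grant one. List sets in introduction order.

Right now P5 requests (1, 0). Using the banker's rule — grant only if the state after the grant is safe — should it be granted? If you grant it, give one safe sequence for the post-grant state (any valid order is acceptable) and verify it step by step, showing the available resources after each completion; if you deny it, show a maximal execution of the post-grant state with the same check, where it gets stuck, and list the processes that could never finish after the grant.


GRANT: granting preserves safety; a valid post-grant sequence is P8, P3, P4, P5, P2.
Key observation: the grant leaves (1, 2) free — enough for P8, whose release restarts the cascade.
Verifying the post-grant state step by step:
  pool = (1, 2)
  P8: need (0, 2) fits (1, 2); releases (2, 0), pool now (3, 2)
  P3: need (1, 1) fits (3, 2); releases (0, 1), pool now (3, 3)
  P4: need (3, 3) fits (3, 3); releases (2, 0), pool now (5, 3)
  P5: need (4, 2) fits (5, 3); releases (3, 3), pool now (8, 6)
  P2: need (6, 2) fits (8, 6); releases (1, 1), pool now (9, 7)


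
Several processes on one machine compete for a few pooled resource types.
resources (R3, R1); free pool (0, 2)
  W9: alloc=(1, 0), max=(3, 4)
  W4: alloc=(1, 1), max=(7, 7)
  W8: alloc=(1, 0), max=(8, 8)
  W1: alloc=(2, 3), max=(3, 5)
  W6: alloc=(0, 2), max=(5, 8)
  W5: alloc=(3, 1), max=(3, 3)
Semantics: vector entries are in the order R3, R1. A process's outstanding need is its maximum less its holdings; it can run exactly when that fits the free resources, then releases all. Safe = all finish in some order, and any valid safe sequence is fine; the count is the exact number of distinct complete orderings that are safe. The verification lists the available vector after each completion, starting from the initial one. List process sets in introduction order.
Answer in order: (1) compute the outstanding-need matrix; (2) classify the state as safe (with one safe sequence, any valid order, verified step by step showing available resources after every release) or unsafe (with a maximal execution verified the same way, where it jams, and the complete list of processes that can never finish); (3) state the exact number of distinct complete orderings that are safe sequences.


(1) Outstanding need per process (order R3, R1):
  W9: (2, 4)
  W4: (6, 6)
  W8: (7, 8)
  W1: (1, 2)
  W6: (5, 6)
  W5: (0, 2)
(2) SAFE — a valid safe sequence is W5, W1, W9, W4, W6, W8.
Key observation: at W5 the run first touches a limit — (0, 2) against (0, 2), exact on a resource it actually requests.
Walking it through:
  pool = (0, 2)
  run W5 (needs (0, 2), free (0, 2)); after release of (3, 1) the pool is (3, 3)
  run W1 (needs (1, 2), free (3, 3)); after release of (2, 3) the pool is (5, 6)
  run W9 (needs (2, 4), free (5, 6)); after release of (1, 0) the pool is (6, 6)
  run W4 (needs (6, 6), free (6, 6)); after release of (1, 1) the pool is (7, 7)
  run W6 (needs (5, 6), free (7, 7)); after release of (0, 2) the pool is (7, 9)
  run W8 (needs (7, 8), free (7, 9)); after release of (1, 0) the pool is (8, 9)
(3) The exact count: 3 of the possible complete orderings are safe sequences.


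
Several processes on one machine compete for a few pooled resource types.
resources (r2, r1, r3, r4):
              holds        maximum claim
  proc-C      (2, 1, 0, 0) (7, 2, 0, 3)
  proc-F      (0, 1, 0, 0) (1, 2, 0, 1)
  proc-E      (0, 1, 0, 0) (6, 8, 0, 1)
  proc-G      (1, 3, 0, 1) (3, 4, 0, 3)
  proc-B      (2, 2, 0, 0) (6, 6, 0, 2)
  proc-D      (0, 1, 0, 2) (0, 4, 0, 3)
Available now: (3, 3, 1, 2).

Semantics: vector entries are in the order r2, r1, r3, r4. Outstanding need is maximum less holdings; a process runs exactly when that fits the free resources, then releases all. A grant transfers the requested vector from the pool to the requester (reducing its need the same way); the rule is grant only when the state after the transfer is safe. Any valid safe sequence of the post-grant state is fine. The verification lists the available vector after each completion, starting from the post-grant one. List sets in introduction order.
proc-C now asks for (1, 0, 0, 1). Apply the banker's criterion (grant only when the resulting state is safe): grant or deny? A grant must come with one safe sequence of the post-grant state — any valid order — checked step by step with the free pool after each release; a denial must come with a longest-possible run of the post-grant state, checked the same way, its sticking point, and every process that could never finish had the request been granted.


DENY — the pretend-granted state is unsafe.
Key observation: r2 is the bottleneck — with proc-D, proc-G, proc-F done the pool holds (3, 8, 1, 4), short of every remaining need.
Pretend the grant happened; the run proc-D, proc-G, proc-F goes as far as possible. Verifying each step:
  pool = (2, 3, 1, 1)
  proc-D: need (0, 3, 0, 1) fits (2, 3, 1, 1); releases (0, 1, 0, 2), pool now (2, 4, 1, 3)
  proc-G: need (2, 1, 0, 2) fits (2, 4, 1, 3); releases (1, 3, 0, 1), pool now (3, 7, 1, 4)
  proc-F: need (1, 1, 0, 1) fits (3, 7, 1, 4); releases (0, 1, 0, 0), pool now (3, 8, 1, 4)
  blocked: proc-C wants (4, 1, 0, 2), pool (3, 8, 1, 4) — not enough r2
  blocked: proc-E wants (6, 7, 0, 1), pool (3, 8, 1, 4) — not enough r2
  blocked: proc-B wants (4, 4, 0, 2), pool (3, 8, 1, 4) — not enough r2
Had the request been granted, proc-C, proc-E and proc-B could never finish.


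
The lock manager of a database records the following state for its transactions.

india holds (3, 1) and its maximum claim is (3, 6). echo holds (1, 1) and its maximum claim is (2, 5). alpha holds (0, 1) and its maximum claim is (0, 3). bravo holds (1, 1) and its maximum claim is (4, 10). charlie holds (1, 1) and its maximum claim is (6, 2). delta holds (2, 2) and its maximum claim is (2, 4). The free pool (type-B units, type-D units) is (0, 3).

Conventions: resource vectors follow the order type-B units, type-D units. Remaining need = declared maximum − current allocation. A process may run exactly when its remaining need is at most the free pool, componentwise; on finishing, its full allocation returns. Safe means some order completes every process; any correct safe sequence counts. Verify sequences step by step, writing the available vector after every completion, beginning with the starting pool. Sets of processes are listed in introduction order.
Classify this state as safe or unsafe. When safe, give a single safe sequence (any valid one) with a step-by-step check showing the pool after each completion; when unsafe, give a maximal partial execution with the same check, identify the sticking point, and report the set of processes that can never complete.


SAFE. One safe sequence: delta, india, charlie, echo, alpha, bravo.
Key observation: india marks the first exact bind of the order: its need (0, 5) fits the free (2, 5) with zero slack on a requested resource.
Check, step by step:
  pool = (0, 3)
  delta needs (0, 2) <= (0, 3) -> finishes; pool += (2, 2) = (2, 5)
  india needs (0, 5) <= (2, 5) -> finishes; pool += (3, 1) = (5, 6)
  charlie needs (5, 1) <= (5, 6) -> finishes; pool += (1, 1) = (6, 7)
  echo needs (1, 4) <= (6, 7) -> finishes; pool += (1, 1) = (7, 8)
  alpha needs (0, 2) <= (7, 8) -> finishes; pool += (0, 1) = (7, 9)
  bravo needs (3, 9) <= (7, 9) -> finishes; pool += (1, 1) = (8, 10)


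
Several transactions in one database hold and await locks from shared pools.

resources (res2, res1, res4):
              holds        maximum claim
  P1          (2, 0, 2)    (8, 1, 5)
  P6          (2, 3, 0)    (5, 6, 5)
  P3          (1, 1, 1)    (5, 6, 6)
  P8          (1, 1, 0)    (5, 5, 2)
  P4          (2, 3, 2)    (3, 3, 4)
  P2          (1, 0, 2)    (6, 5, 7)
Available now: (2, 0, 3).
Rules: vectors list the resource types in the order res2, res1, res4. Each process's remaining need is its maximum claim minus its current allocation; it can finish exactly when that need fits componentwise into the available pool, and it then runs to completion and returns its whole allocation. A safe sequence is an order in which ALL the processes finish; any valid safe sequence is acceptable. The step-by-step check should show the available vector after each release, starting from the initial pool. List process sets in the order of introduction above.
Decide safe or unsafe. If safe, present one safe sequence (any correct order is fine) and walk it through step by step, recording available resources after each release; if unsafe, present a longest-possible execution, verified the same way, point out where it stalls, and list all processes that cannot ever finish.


The state is SAFE; one workable sequence: P4, P6, P1, P3, P2, P8.
Key observation: P6 is the earliest step where a requested resource binds exactly: need (3, 3, 5), pool (4, 3, 5) at its turn.
Verifying each step:
  pool = (2, 0, 3)
  P4 needs (1, 0, 2) <= (2, 0, 3) -> finishes; pool += (2, 3, 2) = (4, 3, 5)
  P6 needs (3, 3, 5) <= (4, 3, 5) -> finishes; pool += (2, 3, 0) = (6, 6, 5)
  P1 needs (6, 1, 3) <= (6, 6, 5) -> finishes; pool += (2, 0, 2) = (8, 6, 7)
  P3 needs (4, 5, 5) <= (8, 6, 7) -> finishes; pool += (1, 1, 1) = (9, 7, 8)
  P2 needs (5, 5, 5) <= (9, 7, 8) -> finishes; pool += (1, 0, 2) = (10, 7, 10)
  P8 needs (4, 4, 2) <= (10, 7, 10) -> finishes; pool += (1, 1, 0) = (11, 8, 10)


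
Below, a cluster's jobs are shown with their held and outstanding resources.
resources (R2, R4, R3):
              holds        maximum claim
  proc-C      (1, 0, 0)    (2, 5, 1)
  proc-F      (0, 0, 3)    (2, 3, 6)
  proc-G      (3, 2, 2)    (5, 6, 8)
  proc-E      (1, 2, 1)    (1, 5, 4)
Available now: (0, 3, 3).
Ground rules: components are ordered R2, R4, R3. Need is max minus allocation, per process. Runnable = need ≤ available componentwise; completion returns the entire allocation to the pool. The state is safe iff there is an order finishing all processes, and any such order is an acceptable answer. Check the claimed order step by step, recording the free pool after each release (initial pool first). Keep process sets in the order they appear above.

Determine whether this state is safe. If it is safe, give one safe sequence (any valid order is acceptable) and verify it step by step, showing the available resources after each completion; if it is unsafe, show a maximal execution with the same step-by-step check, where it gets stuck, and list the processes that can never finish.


The state is SAFE; one workable sequence: proc-E, proc-C, proc-F, proc-G.
Key observation: the first exact fit in this order is proc-E — it needs (0, 3, 3) with (0, 3, 3) free, meeting a requested resource to the last unit.
Walking it through:
  pool = (0, 3, 3)
  proc-E: need (0, 3, 3) fits (0, 3, 3); releases (1, 2, 1), pool now (1, 5, 4)
  proc-C: need (1, 5, 1) fits (1, 5, 4); releases (1, 0, 0), pool now (2, 5, 4)
  proc-F: need (2, 3, 3) fits (2, 5, 4); releases (0, 0, 3), pool now (2, 5, 7)
  proc-G: need (2, 4, 6) fits (2, 5, 7); releases (3, 2, 2), pool now (5, 7, 9)


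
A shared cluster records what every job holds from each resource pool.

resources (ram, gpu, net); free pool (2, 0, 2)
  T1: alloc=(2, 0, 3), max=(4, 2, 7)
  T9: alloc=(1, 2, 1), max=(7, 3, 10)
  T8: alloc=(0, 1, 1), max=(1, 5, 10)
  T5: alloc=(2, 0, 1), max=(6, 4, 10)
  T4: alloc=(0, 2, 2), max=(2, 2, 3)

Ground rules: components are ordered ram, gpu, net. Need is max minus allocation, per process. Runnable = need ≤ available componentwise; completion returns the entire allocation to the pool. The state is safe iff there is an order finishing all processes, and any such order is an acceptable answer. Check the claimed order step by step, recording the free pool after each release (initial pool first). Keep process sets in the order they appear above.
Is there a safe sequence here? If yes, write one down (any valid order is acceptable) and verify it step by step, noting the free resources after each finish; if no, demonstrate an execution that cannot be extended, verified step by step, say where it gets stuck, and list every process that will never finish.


UNSAFE.
Key observation: no order helps: past T4, T1, the free pool tops out at (4, 2, 7), below what each blocked process needs in net.
The run T4, T1 cannot be extended any further. Walking it through:
  pool = (2, 0, 2)
  T4: need (2, 0, 1) fits (2, 0, 2); releases (0, 2, 2), pool now (2, 2, 4)
  T1: need (2, 2, 4) fits (2, 2, 4); releases (2, 0, 3), pool now (4, 2, 7)
  T9 still needs (6, 1, 9) but only (4, 2, 7) is free — short on ram and net
  T8 still needs (1, 4, 9) but only (4, 2, 7) is free — short on gpu and net
  T5 still needs (4, 4, 9) but only (4, 2, 7) is free — short on gpu and net
Permanently blocked: T9, T8 and T5.


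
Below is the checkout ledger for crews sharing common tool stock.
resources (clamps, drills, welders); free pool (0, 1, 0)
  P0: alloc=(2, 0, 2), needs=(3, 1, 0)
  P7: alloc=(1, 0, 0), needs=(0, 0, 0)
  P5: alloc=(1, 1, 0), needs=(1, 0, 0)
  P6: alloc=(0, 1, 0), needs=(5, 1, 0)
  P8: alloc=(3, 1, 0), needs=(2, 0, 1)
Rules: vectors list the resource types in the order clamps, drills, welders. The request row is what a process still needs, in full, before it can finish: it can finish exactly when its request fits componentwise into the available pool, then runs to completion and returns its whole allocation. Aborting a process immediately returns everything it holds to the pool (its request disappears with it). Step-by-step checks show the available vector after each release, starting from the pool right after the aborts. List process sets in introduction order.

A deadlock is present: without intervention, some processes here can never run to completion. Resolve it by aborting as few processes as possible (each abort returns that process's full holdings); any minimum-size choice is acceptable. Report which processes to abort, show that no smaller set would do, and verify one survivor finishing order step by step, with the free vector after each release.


Abort P0.
Key observation: the deadlocked P8 becomes finishable only because P0 released (2, 0, 2); it completes at step 2 below.
Minimality: the empty abort set fails — the state is deadlocked as it stands.
One survivor order: P5, P8, P7, P6. Verifying each step (post-abort pool first):
  pool = (2, 1, 2)
  P5: need (1, 0, 0) fits (2, 1, 2); releases (1, 1, 0), pool now (3, 2, 2)
  P8: need (2, 0, 1) fits (3, 2, 2); releases (3, 1, 0), pool now (6, 3, 2)
  P7: need (0, 0, 0) fits (6, 3, 2); releases (1, 0, 0), pool now (7, 3, 2)
  P6: need (5, 1, 0) fits (7, 3, 2); releases (0, 1, 0), pool now (7, 4, 2)


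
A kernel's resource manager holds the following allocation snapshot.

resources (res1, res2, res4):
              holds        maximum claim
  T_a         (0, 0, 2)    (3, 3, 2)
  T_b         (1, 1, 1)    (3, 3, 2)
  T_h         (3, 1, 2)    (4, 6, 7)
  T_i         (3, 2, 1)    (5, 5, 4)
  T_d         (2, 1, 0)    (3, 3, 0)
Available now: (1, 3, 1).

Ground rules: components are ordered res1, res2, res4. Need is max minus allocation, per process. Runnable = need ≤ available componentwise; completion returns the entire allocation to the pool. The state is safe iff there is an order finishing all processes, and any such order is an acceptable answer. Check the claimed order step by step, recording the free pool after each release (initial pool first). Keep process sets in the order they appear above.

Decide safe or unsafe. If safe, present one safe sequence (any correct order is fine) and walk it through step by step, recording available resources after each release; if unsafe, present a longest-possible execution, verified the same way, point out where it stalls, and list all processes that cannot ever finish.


The state is SAFE; one workable sequence: T_d, T_a, T_b, T_i, T_h.
Key observation: the first exact fit in this order is T_d — it needs (1, 2, 0) with (1, 3, 1) free, meeting a requested resource to the last unit.
Walking it through:
  pool = (1, 3, 1)
  T_d needs (1, 2, 0) <= (1, 3, 1) -> finishes; pool += (2, 1, 0) = (3, 4, 1)
  T_a needs (3, 3, 0) <= (3, 4, 1) -> finishes; pool += (0, 0, 2) = (3, 4, 3)
  T_b needs (2, 2, 1) <= (3, 4, 3) -> finishes; pool += (1, 1, 1) = (4, 5, 4)
  T_i needs (2, 3, 3) <= (4, 5, 4) -> finishes; pool += (3, 2, 1) = (7, 7, 5)
  T_h needs (1, 5, 5) <= (7, 7, 5) -> finishes; pool += (3, 1, 2) = (10, 8, 7)


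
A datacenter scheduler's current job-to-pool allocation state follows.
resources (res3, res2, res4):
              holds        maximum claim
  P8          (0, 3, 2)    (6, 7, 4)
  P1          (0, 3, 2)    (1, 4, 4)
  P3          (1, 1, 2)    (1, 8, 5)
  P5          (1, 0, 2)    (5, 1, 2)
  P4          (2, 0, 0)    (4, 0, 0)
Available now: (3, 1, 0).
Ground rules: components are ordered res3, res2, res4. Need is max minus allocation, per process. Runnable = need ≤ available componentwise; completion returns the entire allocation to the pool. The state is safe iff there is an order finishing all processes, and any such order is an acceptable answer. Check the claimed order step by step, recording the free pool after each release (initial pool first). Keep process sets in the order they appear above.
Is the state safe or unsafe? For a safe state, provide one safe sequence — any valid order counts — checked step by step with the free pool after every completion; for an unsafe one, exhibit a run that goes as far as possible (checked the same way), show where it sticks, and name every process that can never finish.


SAFE, for example via the order P4, P5, P1, P8, P3.
Key observation: P5 marks the first exact bind of the order: its need (4, 1, 0) fits the free (5, 1, 0) with zero slack on a requested resource.
Walking it through:
  pool = (3, 1, 0)
  P4 needs (2, 0, 0) <= (3, 1, 0) -> finishes; pool += (2, 0, 0) = (5, 1, 0)
  P5 needs (4, 1, 0) <= (5, 1, 0) -> finishes; pool += (1, 0, 2) = (6, 1, 2)
  P1 needs (1, 1, 2) <= (6, 1, 2) -> finishes; pool += (0, 3, 2) = (6, 4, 4)
  P8 needs (6, 4, 2) <= (6, 4, 4) -> finishes; pool += (0, 3, 2) = (6, 7, 6)
  P3 needs (0, 7, 3) <= (6, 7, 6) -> finishes; pool += (1, 1, 2) = (7, 8, 8)


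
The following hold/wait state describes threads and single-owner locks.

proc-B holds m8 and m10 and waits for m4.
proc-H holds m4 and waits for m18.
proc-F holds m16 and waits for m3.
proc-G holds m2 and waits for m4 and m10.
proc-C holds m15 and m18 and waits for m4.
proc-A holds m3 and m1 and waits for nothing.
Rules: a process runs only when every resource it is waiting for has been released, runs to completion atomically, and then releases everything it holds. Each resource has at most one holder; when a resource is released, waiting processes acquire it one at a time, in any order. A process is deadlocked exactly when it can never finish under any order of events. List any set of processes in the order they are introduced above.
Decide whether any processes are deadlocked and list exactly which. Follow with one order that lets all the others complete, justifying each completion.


The deadlocked set is proc-B, proc-H, proc-G and proc-C.
Key observation: proc-H -> proc-C -> proc-H is a circular wait — nothing in it can go first; proc-B and proc-G wait into the deadlock from upstream.
One completion order for the rest: proc-A, proc-F.
Step-by-step check:
  proc-A waits on nothing -> runs at once and releases m3 and m1
  run proc-F (all its waits — m3 — are resolved); releases m16


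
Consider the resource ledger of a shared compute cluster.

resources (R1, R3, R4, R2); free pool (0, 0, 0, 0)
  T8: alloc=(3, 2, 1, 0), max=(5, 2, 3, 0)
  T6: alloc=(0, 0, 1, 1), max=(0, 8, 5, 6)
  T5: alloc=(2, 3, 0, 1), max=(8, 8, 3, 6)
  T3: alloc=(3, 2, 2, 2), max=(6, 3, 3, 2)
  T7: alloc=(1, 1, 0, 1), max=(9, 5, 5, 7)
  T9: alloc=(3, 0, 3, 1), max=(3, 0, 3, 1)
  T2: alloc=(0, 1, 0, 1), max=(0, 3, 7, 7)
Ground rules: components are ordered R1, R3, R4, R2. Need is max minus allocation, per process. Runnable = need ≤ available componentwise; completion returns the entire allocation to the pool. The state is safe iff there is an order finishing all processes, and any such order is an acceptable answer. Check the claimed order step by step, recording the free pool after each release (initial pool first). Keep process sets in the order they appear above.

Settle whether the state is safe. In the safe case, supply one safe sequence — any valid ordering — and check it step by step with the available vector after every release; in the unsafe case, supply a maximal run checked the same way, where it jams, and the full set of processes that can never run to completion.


The state is UNSAFE.
Key observation: the pool after T9, T8, T3 is (9, 4, 6, 3); every surviving request exceeds it in R2, so progress ends there.
A maximal execution: T9, T8, T3 — then nothing else fits. Walking it through:
  pool = (0, 0, 0, 0)
  T9 needs (0, 0, 0, 0) <= (0, 0, 0, 0) -> finishes; pool += (3, 0, 3, 1) = (3, 0, 3, 1)
  T8 needs (2, 0, 2, 0) <= (3, 0, 3, 1) -> finishes; pool += (3, 2, 1, 0) = (6, 2, 4, 1)
  T3 needs (3, 1, 1, 0) <= (6, 2, 4, 1) -> finishes; pool += (3, 2, 2, 2) = (9, 4, 6, 3)
  T6 cannot run: need (0, 8, 4, 5) vs free (9, 4, 6, 3) (insufficient R3 and R2)
  T5 cannot run: need (6, 5, 3, 5) vs free (9, 4, 6, 3) (insufficient R3 and R2)
  T7 cannot run: need (8, 4, 5, 6) vs free (9, 4, 6, 3) (insufficient R2)
  T2 cannot run: need (0, 2, 7, 6) vs free (9, 4, 6, 3) (insufficient R4 and R2)
Processes that can never finish: T6, T5, T7 and T2.


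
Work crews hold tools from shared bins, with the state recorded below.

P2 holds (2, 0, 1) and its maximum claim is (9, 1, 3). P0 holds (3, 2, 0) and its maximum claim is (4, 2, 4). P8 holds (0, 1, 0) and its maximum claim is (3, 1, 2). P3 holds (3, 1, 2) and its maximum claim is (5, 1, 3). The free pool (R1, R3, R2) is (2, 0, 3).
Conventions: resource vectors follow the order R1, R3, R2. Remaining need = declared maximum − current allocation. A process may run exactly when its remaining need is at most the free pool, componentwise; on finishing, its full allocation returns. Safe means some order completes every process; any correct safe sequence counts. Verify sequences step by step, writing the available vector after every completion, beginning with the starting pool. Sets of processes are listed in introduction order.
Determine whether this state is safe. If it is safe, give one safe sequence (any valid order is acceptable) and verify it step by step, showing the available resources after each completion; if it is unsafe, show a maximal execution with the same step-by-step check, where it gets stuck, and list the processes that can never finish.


SAFE. One safe sequence: P3, P0, P2, P8.
Key observation: at P3 the run first touches a limit — (2, 0, 1) against (2, 0, 3), exact on a resource it actually requests.
Step-by-step check:
  pool = (2, 0, 3)
  P3 needs (2, 0, 1) <= (2, 0, 3) -> finishes; pool += (3, 1, 2) = (5, 1, 5)
  P0 needs (1, 0, 4) <= (5, 1, 5) -> finishes; pool += (3, 2, 0) = (8, 3, 5)
  P2 needs (7, 1, 2) <= (8, 3, 5) -> finishes; pool += (2, 0, 1) = (10, 3, 6)
  P8 needs (3, 0, 2) <= (10, 3, 6) -> finishes; pool += (0, 1, 0) = (10, 4, 6)


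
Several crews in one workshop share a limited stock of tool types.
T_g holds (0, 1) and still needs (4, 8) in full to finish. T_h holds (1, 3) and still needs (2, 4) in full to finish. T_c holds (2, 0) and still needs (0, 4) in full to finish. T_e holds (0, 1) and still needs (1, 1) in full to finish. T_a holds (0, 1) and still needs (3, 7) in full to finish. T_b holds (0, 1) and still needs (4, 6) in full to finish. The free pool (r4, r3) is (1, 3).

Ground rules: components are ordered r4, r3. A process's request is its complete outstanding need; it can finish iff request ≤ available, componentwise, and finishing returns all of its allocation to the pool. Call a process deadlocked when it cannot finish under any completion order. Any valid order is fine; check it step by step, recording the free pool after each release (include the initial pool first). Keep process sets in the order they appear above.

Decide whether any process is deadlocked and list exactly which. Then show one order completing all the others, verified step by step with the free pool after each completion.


The deadlocked set is empty.
Key observation: T_e fits the free pool immediately, and its release cascades until everyone finishes.
The rest can finish in the order T_e, T_c, T_h, T_b, T_a, T_g. Walking it through:
  pool = (1, 3)
  T_e needs (1, 1) <= (1, 3) -> finishes; pool += (0, 1) = (1, 4)
  T_c needs (0, 4) <= (1, 4) -> finishes; pool += (2, 0) = (3, 4)
  T_h needs (2, 4) <= (3, 4) -> finishes; pool += (1, 3) = (4, 7)
  T_b needs (4, 6) <= (4, 7) -> finishes; pool += (0, 1) = (4, 8)
  T_a needs (3, 7) <= (4, 8) -> finishes; pool += (0, 1) = (4, 9)
  T_g needs (4, 8) <= (4, 9) -> finishes; pool += (0, 1) = (4, 10)
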